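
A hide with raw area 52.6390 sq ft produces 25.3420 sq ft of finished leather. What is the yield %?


Formula: Yield = finished / raw * 100
Substituting: Yield = 25.3420 / 52.6390 * 100
Result: 48.1430 %


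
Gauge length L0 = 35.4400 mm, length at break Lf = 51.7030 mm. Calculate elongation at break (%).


Formula: Elongation = (Lf - L0) / L0 * 100
Substituting: Elongation = (51.7030 - 35.4400) / 35.4400 * 100
Result: 45.8888 %


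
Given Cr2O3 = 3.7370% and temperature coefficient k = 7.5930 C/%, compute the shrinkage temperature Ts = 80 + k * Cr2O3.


Formula: Ts = 80 + k * Cr2O3
Substituting: Ts = 80 + 7.5930 * 3.7370
Result: 108.3750 C


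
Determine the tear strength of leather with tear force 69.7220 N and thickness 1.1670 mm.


Formula: Tear strength = force / thickness
Substituting: Tear strength = 69.7220 / 1.1670
Result: 59.7446 N/mm


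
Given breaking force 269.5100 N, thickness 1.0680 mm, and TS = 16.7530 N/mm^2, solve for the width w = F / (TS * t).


Formula: w = F / (TS * t)
Substituting: w = 269.5100 / (16.7530 * 1.0680)
Result: 15.0630 mm


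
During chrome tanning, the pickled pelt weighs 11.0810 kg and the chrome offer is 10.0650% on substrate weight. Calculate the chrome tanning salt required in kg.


Formula: Chrome = substrate * pct / 100
Substituting: Chrome = 11.0810 * 10.0650 / 100
Result: 1.1153 kg


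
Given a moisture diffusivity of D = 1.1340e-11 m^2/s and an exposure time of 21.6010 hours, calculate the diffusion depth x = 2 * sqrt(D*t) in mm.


t = 21.6010 hr * 3600 = 77763.6000 s
D * t = 1.1340e-11 * 77763.6000 = 8.8184e-07
x = 2 * sqrt(D*t) = 2 * sqrt(8.8184e-07) = 0.00187813 m = 1.8781 mm


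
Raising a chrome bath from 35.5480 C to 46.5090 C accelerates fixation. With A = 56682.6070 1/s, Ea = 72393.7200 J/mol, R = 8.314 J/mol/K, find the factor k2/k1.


T1 = 35.5480 + 273.15 = 308.6980 K; T2 = 46.5090 + 273.15 = 319.6590 K
k1 = A * exp(-Ea/(R*T1)) = 56682.6070 * exp(-72393.7200/(8.314*308.6980)) = 3.1864e-08 1/s
k2 = A * exp(-Ea/(R*T2)) = 56682.6070 * exp(-72393.7200/(8.314*319.6590)) = 8.3821e-08 1/s
k2/k1 = 8.3821e-08 / 3.1864e-08 = 2.6306


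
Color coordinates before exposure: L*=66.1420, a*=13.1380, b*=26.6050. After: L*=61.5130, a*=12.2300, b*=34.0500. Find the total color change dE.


dL = -4.6290, da = -0.9080, db = 7.4450
dE = sqrt((-4.6290)^2 + (-0.9080)^2 + 7.4450^2) = 8.8136


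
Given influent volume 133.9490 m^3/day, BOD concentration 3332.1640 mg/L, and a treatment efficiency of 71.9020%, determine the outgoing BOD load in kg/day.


Load_in = volume * conc / 1000 = 133.9490 * 3332.1640 / 1000 = 446.3400 kg/day
Removed = Load_in * eff / 100 = 446.3400 * 71.9020 / 100 = 320.9274 kg/day
Load_out = Load_in - Removed = 446.3400 - 320.9274 = 125.4126 kg/day


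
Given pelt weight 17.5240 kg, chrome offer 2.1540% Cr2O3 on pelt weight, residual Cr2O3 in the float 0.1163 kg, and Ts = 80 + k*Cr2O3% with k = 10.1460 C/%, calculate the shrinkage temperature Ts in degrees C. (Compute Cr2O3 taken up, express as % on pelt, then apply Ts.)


Offered = pelt * offer_pct / 100 = 17.5240 * 2.1540 / 100 = 0.3775 kg
Uptake = offered - residual = 0.3775 - 0.1163 = 0.2612 kg
Cr2O3% on pelt = uptake / pelt * 100 = 0.2612 / 17.5240 * 100 = 1.4903 %
Ts = 80 + k * Cr2O3% = 80 + 10.1460 * 1.4903 = 95.1210 C


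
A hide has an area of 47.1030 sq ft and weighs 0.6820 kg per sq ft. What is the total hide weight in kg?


Formula: Weight = area * weight_per_sqft
Substituting: Weight = 47.1030 * 0.6820
Result: 32.1242 kg


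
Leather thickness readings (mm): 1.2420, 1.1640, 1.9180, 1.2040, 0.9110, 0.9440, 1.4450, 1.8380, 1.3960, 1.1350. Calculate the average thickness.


Formula: Average = sum / n
Substituting: Average = 13.1970 / 10
Result: 1.3197 mm


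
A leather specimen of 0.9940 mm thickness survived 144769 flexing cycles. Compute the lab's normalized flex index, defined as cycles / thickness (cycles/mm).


Formula: Index = cycles / thickness
Substituting: Index = 144769 / 0.9940
Result: 145642.8571 cycles/mm


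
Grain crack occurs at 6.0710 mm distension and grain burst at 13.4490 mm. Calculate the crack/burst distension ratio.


Formula: Ratio = crack / burst
Substituting: Ratio = 6.0710 / 13.4490
Result: 0.4514


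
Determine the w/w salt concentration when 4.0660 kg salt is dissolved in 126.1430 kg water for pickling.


Formula: Conc = salt / (water + salt) * 100
Substituting: Conc = 4.0660 / (126.1430 + 4.0660) * 100
Result: 3.1227 %


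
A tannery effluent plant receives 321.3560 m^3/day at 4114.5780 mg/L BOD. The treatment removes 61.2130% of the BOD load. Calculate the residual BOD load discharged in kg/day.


Load_in = volume * conc / 1000 = 321.3560 * 4114.5780 / 1000 = 1322.2443 kg/day
Removed = Load_in * eff / 100 = 1322.2443 * 61.2130 / 100 = 809.3854 kg/day
Load_out = Load_in - Removed = 1322.2443 - 809.3854 = 512.8589 kg/day


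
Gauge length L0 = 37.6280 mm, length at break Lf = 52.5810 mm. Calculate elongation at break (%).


Formula: Elongation = (Lf - L0) / L0 * 100
Substituting: Elongation = (52.5810 - 37.6280) / 37.6280 * 100
Result: 39.7390 %


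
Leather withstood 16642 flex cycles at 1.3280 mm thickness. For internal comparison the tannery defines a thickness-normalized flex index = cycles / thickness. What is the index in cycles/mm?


Formula: Index = cycles / thickness
Substituting: Index = 16642 / 1.3280
Result: 12531.6265 cycles/mm


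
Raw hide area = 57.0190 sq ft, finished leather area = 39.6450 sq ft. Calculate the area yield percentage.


Formula: Yield = finished / raw * 100
Substituting: Yield = 39.6450 / 57.0190 * 100
Result: 69.5295 %


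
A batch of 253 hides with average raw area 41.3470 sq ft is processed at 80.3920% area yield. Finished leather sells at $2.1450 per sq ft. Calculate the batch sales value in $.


Raw_total = N * avg_area = 253 * 41.3470 = 10460.7910 sq ft
Finished = Raw_total * yield / 100 = 10460.7910 * 80.3920 / 100 = 8409.6391 sq ft
Value = Finished * price = 8409.6391 * 2.1450 = 18038.6759 $


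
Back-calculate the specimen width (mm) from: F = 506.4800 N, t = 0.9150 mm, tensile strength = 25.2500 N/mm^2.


Formula: w = F / (TS * t)
Substituting: w = 506.4800 / (25.2500 * 0.9150)
Result: 21.9220 mm


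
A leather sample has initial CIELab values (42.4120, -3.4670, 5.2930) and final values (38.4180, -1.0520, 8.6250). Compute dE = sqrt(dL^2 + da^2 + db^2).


dL = -3.9940, da = 2.4150, db = 3.3320
dE = sqrt((-3.9940)^2 + 2.4150^2 + 3.3320^2) = 5.7347


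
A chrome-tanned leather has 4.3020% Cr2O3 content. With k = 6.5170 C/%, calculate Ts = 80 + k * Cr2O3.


Formula: Ts = 80 + k * Cr2O3
Substituting: Ts = 80 + 6.5170 * 4.3020
Result: 108.0361 C


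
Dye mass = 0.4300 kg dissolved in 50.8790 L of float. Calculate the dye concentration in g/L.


Formula: Conc = dye_mass(kg) / volume(L) * 1000
Substituting: Conc = 0.4300 / 50.8790 * 1000
Result: 8.4514 g/L


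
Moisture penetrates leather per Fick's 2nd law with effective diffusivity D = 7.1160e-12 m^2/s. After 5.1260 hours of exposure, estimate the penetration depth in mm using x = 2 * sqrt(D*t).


t = 5.1260 hr * 3600 = 18453.6000 s
D * t = 7.1160e-12 * 18453.6000 = 1.3132e-07
x = 2 * sqrt(D*t) = 2 * sqrt(1.3132e-07) = 7.2475e-04 m = 0.7248 mm


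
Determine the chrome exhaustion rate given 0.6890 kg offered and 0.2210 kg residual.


Formula: Uptake = (offered - residual) / offered * 100
Substituting: Uptake = (0.6890 - 0.2210) / 0.6890 * 100
Result: 67.9245 %


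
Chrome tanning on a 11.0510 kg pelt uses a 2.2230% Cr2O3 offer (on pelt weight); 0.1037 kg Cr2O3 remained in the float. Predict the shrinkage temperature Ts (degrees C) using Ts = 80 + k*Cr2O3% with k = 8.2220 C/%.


Offered = pelt * offer_pct / 100 = 11.0510 * 2.2230 / 100 = 0.2457 kg
Uptake = offered - residual = 0.2457 - 0.1037 = 0.1420 kg
Cr2O3% on pelt = uptake / pelt * 100 = 0.1420 / 11.0510 * 100 = 1.2846 %
Ts = 80 + k * Cr2O3% = 80 + 8.2220 * 1.2846 = 90.5622 C


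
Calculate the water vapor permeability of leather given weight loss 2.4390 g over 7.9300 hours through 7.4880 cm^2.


Formula: WVP = loss / (area * time)
Substituting: WVP = 2.4390 / (7.4880 * 7.9300)
Result: 0.0410745 g/(cm^2*hr)


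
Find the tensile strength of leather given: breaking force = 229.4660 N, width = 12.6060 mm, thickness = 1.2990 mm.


Formula: TS = force / (width * thickness)
Substituting: TS = 229.4660 / (12.6060 * 1.2990)
Result: 14.0130 N/mm^2


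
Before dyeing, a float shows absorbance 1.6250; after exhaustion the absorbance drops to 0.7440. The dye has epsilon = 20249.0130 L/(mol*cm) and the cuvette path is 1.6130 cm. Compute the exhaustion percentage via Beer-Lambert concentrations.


c_initial = A_i / (epsilon * l) = 1.6250 / (20249.0130 * 1.6130) = 4.9753e-05 mol/L
c_final = A_f / (epsilon * l) = 0.7440 / (20249.0130 * 1.6130) = 2.2779e-05 mol/L
Exhaustion = (c_initial - c_final) / c_initial * 100 = (4.9753e-05 - 2.2779e-05) / 4.9753e-05 * 100 = 54.2154 %


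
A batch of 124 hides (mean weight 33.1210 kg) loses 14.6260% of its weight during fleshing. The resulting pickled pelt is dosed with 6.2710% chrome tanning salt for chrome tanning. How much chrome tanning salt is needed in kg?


Total_raw = N * avg_wt = 124 * 33.1210 = 4107.0040 kg
Substrate = Total_raw * (1 - loss/100) = 4107.0040 * (1 - 14.6260/100) = 3506.3136 kg
Chrome = Substrate * pct / 100 = 3506.3136 * 6.2710 / 100 = 219.8809 kg


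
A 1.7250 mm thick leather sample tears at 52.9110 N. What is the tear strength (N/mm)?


Formula: Tear strength = force / thickness
Substituting: Tear strength = 52.9110 / 1.7250
Result: 30.6730 N/mm


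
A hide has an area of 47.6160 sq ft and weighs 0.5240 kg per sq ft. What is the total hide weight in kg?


Formula: Weight = area * weight_per_sqft
Substituting: Weight = 47.6160 * 0.5240
Result: 24.9508 kg


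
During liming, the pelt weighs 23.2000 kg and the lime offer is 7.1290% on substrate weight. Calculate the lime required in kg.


Formula: Lime = substrate * pct / 100
Substituting: Lime = 23.2000 * 7.1290 / 100
Result: 1.6539 kg


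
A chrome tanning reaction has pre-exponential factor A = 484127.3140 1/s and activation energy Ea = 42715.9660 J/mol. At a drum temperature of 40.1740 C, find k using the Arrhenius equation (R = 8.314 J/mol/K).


T_K = T_C + 273.15 = 40.1740 + 273.15 = 313.3240 K
exponent = -Ea / (R * T_K) = -42715.9660 / (8.314 * 313.3240) = -16.3978
k = A * exp(exponent) = 484127.3140 * exp(-16.3978) = 0.036599 1/s


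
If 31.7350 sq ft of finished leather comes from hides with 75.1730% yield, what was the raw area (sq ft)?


Formula: raw = finished * 100 / yield
Substituting: raw = 31.7350 * 100 / 75.1730
Result: 42.2160 sq ft


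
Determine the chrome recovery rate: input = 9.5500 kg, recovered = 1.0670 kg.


Formula: Recovery = recovered / input * 100
Substituting: Recovery = 1.0670 / 9.5500 * 100
Result: 11.1728 %


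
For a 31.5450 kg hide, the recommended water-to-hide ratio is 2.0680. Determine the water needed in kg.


Formula: Water = hide_weight * ratio
Substituting: Water = 31.5450 * 2.0680
Result: 65.2351 kg


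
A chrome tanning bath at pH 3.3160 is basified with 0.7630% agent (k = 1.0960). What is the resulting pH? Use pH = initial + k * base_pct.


Formula: pH_final = pH_initial + k * base_pct
Substituting: pH_final = 3.3160 + 1.0960 * 0.7630
Result: 4.1522


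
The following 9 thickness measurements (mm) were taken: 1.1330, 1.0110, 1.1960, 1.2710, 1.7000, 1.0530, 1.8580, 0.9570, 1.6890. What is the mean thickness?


Formula: Average = sum / n
Substituting: Average = 11.8680 / 9
Result: 1.3187 mm


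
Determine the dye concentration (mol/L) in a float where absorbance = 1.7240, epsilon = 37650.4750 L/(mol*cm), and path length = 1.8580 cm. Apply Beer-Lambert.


Formula: c = A / (epsilon * l)
Substituting: c = 1.7240 / (37650.4750 * 1.8580)
Result: 2.4645e-05 mol/L


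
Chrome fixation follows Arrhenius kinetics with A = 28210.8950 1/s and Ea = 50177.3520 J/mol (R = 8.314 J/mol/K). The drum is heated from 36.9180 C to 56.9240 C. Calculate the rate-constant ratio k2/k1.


T1 = 36.9180 + 273.15 = 310.0680 K; T2 = 56.9240 + 273.15 = 330.0740 K
k1 = A * exp(-Ea/(R*T1)) = 28210.8950 * exp(-50177.3520/(8.314*310.0680)) = 9.9344e-05 1/s
k2 = A * exp(-Ea/(R*T2)) = 28210.8950 * exp(-50177.3520/(8.314*330.0740)) = 3.2322e-04 1/s
k2/k1 = 3.2322e-04 / 9.9344e-05 = 3.2536


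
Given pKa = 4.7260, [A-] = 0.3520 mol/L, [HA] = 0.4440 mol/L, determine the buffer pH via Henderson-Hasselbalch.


ratio = [A-] / [HA] = 0.3520 / 0.4440 = 0.7928
log10(ratio) = -0.1008
pH = pKa + log10(ratio) = 4.7260 - 0.1008 = 4.6252


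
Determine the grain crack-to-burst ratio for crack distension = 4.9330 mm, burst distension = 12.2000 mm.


Formula: Ratio = crack / burst
Substituting: Ratio = 4.9330 / 12.2000
Result: 0.4043


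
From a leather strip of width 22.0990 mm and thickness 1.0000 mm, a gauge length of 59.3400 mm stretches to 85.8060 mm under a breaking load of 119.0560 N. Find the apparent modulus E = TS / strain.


TS = F / (w * t) = 119.0560 / (22.0990 * 1.0000) = 5.3874 N/mm^2
strain = (Lf - L0) / L0 = (85.8060 - 59.3400) / 59.3400 = 0.4460
E = TS / strain = 5.3874 / 0.4460 = 12.0792 N/mm^2


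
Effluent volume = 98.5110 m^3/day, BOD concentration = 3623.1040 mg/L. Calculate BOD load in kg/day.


Formula: BOD_load = volume * conc / 1000
Substituting: BOD_load = 98.5110 * 3623.1040 / 1000
Result: 356.9156 kg/day


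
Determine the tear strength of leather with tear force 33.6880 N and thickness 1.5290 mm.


Formula: Tear strength = force / thickness
Substituting: Tear strength = 33.6880 / 1.5290
Result: 22.0327 N/mm


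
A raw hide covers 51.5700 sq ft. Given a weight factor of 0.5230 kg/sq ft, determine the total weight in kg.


Formula: Weight = area * weight_per_sqft
Substituting: Weight = 51.5700 * 0.5230
Result: 26.9711 kg


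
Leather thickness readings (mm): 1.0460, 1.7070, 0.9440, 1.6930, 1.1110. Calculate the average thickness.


Formula: Average = sum / n
Substituting: Average = 6.5010 / 5
Result: 1.3002 mm


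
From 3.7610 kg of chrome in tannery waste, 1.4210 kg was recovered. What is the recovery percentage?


Formula: Recovery = recovered / input * 100
Substituting: Recovery = 1.4210 / 3.7610 * 100
Result: 37.7825 %


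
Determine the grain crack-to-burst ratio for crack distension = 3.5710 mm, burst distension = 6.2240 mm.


Formula: Ratio = crack / burst
Substituting: Ratio = 3.5710 / 6.2240
Result: 0.5737


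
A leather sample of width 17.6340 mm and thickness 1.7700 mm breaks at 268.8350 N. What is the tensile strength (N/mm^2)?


Formula: TS = force / (width * thickness)
Substituting: TS = 268.8350 / (17.6340 * 1.7700)
Result: 8.6131 N/mm^2


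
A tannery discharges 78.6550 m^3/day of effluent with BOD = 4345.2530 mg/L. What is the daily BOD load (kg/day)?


Formula: BOD_load = volume * conc / 1000
Substituting: BOD_load = 78.6550 * 4345.2530 / 1000
Result: 341.7759 kg/day


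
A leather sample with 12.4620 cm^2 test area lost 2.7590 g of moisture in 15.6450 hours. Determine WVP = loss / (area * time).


Formula: WVP = loss / (area * time)
Substituting: WVP = 2.7590 / (12.4620 * 15.6450)
Result: 0.014151 g/(cm^2*hr)


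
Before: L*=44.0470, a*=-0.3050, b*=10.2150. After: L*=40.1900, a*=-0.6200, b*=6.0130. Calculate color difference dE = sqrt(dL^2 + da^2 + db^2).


dL = -3.8570, da = -0.3150, db = -4.2020
dE = sqrt((-3.8570)^2 + (-0.3150)^2 + (-4.2020)^2) = 5.7125


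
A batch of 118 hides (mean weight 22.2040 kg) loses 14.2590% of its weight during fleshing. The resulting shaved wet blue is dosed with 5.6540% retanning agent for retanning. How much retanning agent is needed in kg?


Total_raw = N * avg_wt = 118 * 22.2040 = 2620.0720 kg
Substrate = Total_raw * (1 - loss/100) = 2620.0720 * (1 - 14.2590/100) = 2246.4759 kg
Retan = Substrate * pct / 100 = 2246.4759 * 5.6540 / 100 = 127.0157 kg


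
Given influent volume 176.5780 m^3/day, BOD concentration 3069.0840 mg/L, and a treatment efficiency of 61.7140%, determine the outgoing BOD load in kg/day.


Load_in = volume * conc / 1000 = 176.5780 * 3069.0840 / 1000 = 541.9327 kg/day
Removed = Load_in * eff / 100 = 541.9327 * 61.7140 / 100 = 334.4484 kg/day
Load_out = Load_in - Removed = 541.9327 - 334.4484 = 207.4844 kg/day


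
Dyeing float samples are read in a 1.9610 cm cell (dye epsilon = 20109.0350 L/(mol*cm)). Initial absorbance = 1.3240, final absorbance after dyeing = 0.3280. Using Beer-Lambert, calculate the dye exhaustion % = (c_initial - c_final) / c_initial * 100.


c_initial = A_i / (epsilon * l) = 1.3240 / (20109.0350 * 1.9610) = 3.3575e-05 mol/L
c_final = A_f / (epsilon * l) = 0.3280 / (20109.0350 * 1.9610) = 8.3177e-06 mol/L
Exhaustion = (c_initial - c_final) / c_initial * 100 = (3.3575e-05 - 8.3177e-06) / 3.3575e-05 * 100 = 75.2266 %


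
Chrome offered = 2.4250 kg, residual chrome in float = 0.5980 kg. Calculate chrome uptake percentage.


Formula: Uptake = (offered - residual) / offered * 100
Substituting: Uptake = (2.4250 - 0.5980) / 2.4250 * 100
Result: 75.3402 %


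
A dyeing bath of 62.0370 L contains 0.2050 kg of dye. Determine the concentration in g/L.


Formula: Conc = dye_mass(kg) / volume(L) * 1000
Substituting: Conc = 0.2050 / 62.0370 * 1000
Result: 3.3045 g/L


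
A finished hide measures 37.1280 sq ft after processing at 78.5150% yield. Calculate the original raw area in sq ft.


Formula: raw = finished * 100 / yield
Substituting: raw = 37.1280 * 100 / 78.5150
Result: 47.2878 sq ft


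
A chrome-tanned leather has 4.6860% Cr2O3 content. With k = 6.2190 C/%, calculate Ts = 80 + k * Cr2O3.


Formula: Ts = 80 + k * Cr2O3
Substituting: Ts = 80 + 6.2190 * 4.6860
Result: 109.1422 C


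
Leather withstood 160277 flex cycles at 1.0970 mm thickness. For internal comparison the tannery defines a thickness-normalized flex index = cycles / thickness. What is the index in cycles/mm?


Formula: Index = cycles / thickness
Substituting: Index = 160277 / 1.0970
Result: 146104.8314 cycles/mm


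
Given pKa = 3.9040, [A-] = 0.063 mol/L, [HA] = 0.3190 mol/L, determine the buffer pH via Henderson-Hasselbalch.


ratio = [A-] / [HA] = 0.063 / 0.3190 = 0.1975
log10(ratio) = -0.7045
pH = pKa + log10(ratio) = 3.9040 - 0.7045 = 3.1995


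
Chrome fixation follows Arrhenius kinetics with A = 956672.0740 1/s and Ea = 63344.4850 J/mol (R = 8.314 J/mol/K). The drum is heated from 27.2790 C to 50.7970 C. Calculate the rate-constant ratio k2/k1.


T1 = 27.2790 + 273.15 = 300.4290 K; T2 = 50.7970 + 273.15 = 323.9470 K
k1 = A * exp(-Ea/(R*T1)) = 956672.0740 * exp(-63344.4850/(8.314*300.4290)) = 9.2653e-06 1/s
k2 = A * exp(-Ea/(R*T2)) = 956672.0740 * exp(-63344.4850/(8.314*323.9470)) = 5.8405e-05 1/s
k2/k1 = 5.8405e-05 / 9.2653e-06 = 6.3036


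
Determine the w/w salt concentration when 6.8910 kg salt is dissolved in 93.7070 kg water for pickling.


Formula: Conc = salt / (water + salt) * 100
Substituting: Conc = 6.8910 / (93.7070 + 6.8910) * 100
Result: 6.8500 %


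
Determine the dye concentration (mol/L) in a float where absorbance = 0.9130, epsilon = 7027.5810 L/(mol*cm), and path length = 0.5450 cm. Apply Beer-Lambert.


Formula: c = A / (epsilon * l)
Substituting: c = 0.9130 / (7027.5810 * 0.5450)
Result: 2.3838e-04 mol/L


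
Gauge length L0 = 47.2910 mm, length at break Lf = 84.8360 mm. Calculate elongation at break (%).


Formula: Elongation = (Lf - L0) / L0 * 100
Substituting: Elongation = (84.8360 - 47.2910) / 47.2910 * 100
Result: 79.3914 %


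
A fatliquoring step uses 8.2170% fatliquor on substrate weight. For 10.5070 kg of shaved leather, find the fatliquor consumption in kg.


Formula: Fat = substrate * pct / 100
Substituting: Fat = 10.5070 * 8.2170 / 100
Result: 0.8634 kg


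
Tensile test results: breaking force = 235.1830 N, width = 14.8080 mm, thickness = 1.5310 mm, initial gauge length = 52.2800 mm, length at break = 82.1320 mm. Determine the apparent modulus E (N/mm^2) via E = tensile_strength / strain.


TS = F / (w * t) = 235.1830 / (14.8080 * 1.5310) = 10.3737 N/mm^2
strain = (Lf - L0) / L0 = (82.1320 - 52.2800) / 52.2800 = 0.5710
E = TS / strain = 10.3737 / 0.5710 = 18.1676 N/mm^2


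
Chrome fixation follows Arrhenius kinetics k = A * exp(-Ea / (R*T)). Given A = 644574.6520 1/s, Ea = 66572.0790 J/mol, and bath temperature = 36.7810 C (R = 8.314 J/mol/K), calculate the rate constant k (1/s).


T_K = T_C + 273.15 = 36.7810 + 273.15 = 309.9310 K
exponent = -Ea / (R * T_K) = -66572.0790 / (8.314 * 309.9310) = -25.8355
k = A * exp(exponent) = 644574.6520 * exp(-25.8355) = 3.8820e-06 1/s


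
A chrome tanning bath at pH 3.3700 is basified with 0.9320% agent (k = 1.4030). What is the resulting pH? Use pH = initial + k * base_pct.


Formula: pH_final = pH_initial + k * base_pct
Substituting: pH_final = 3.3700 + 1.4030 * 0.9320
Result: 4.6776


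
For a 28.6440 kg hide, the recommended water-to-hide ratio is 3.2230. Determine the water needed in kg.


Formula: Water = hide_weight * ratio
Substituting: Water = 28.6440 * 3.2230
Result: 92.3196 kg


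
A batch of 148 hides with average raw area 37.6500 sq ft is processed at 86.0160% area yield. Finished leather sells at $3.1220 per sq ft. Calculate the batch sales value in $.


Raw_total = N * avg_area = 148 * 37.6500 = 5572.2000 sq ft
Finished = Raw_total * yield / 100 = 5572.2000 * 86.0160 / 100 = 4792.9836 sq ft
Value = Finished * price = 4792.9836 * 3.1220 = 14963.6946 $


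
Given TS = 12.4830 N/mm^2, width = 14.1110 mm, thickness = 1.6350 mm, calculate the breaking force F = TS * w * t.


Formula: F = TS * w * t
Substituting: F = 12.4830 * 14.1110 * 1.6350
Result: 288.0013 N


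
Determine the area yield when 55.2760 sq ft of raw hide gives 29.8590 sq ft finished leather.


Formula: Yield = finished / raw * 100
Substituting: Yield = 29.8590 / 55.2760 * 100
Result: 54.0180 %


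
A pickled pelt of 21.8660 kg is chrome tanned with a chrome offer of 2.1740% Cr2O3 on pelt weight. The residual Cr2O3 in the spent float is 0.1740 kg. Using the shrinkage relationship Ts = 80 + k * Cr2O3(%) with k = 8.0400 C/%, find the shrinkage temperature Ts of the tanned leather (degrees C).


Offered = pelt * offer_pct / 100 = 21.8660 * 2.1740 / 100 = 0.4754 kg
Uptake = offered - residual = 0.4754 - 0.1740 = 0.3014 kg
Cr2O3% on pelt = uptake / pelt * 100 = 0.3014 / 21.8660 * 100 = 1.3782 %
Ts = 80 + k * Cr2O3% = 80 + 8.0400 * 1.3782 = 91.0811 C


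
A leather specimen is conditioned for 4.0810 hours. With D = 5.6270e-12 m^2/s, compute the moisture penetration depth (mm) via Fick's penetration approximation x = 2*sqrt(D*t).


t = 4.0810 hr * 3600 = 14691.6000 s
D * t = 5.6270e-12 * 14691.6000 = 8.2670e-08
x = 2 * sqrt(D*t) = 2 * sqrt(8.2670e-08) = 5.7505e-04 m = 0.5750 mm


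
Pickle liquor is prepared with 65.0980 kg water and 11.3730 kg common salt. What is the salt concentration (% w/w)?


Formula: Conc = salt / (water + salt) * 100
Substituting: Conc = 11.3730 / (65.0980 + 11.3730) * 100
Result: 14.8723 %


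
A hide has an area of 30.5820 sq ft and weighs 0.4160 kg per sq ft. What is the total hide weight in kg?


Formula: Weight = area * weight_per_sqft
Substituting: Weight = 30.5820 * 0.4160
Result: 12.7221 kg


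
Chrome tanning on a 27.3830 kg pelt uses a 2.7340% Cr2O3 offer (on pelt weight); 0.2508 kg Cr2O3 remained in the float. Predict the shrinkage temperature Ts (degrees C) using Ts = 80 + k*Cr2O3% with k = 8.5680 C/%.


Offered = pelt * offer_pct / 100 = 27.3830 * 2.7340 / 100 = 0.7487 kg
Uptake = offered - residual = 0.7487 - 0.2508 = 0.4979 kg
Cr2O3% on pelt = uptake / pelt * 100 = 0.4979 / 27.3830 * 100 = 1.8181 %
Ts = 80 + k * Cr2O3% = 80 + 8.5680 * 1.8181 = 95.5775 C


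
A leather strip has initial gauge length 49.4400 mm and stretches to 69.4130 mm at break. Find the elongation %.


Formula: Elongation = (Lf - L0) / L0 * 100
Substituting: Elongation = (69.4130 - 49.4400) / 49.4400 * 100
Result: 40.3985 %


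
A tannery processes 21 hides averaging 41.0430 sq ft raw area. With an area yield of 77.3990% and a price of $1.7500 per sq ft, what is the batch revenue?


Raw_total = N * avg_area = 21 * 41.0430 = 861.9030 sq ft
Finished = Raw_total * yield / 100 = 861.9030 * 77.3990 / 100 = 667.1043 sq ft
Value = Finished * price = 667.1043 * 1.7500 = 1167.4325 $


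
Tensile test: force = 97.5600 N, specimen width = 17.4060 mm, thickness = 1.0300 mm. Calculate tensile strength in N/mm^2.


Formula: TS = force / (width * thickness)
Substituting: TS = 97.5600 / (17.4060 * 1.0300)
Result: 5.4417 N/mm^2


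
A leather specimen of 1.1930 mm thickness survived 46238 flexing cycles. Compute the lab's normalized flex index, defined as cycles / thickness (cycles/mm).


Formula: Index = cycles / thickness
Substituting: Index = 46238 / 1.1930
Result: 38757.7536 cycles/mm


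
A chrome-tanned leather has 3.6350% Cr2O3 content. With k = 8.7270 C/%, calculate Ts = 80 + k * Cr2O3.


Formula: Ts = 80 + k * Cr2O3
Substituting: Ts = 80 + 8.7270 * 3.6350
Result: 111.7226 C


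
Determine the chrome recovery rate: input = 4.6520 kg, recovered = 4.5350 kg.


Formula: Recovery = recovered / input * 100
Substituting: Recovery = 4.5350 / 4.6520 * 100
Result: 97.4850 %


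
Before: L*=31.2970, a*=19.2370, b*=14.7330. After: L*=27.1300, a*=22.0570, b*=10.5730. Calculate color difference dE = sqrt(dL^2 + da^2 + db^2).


dL = -4.1670, da = 2.8200, db = -4.1600
dE = sqrt((-4.1670)^2 + 2.8200^2 + (-4.1600)^2) = 6.5285


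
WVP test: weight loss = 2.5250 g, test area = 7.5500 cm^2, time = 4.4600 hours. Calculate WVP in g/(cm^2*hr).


Formula: WVP = loss / (area * time)
Substituting: WVP = 2.5250 / (7.5500 * 4.4600)
Result: 0.0749859 g/(cm^2*hr)


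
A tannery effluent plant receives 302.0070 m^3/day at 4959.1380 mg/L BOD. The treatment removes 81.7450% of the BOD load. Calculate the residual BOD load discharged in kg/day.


Load_in = volume * conc / 1000 = 302.0070 * 4959.1380 / 1000 = 1497.6944 kg/day
Removed = Load_in * eff / 100 = 1497.6944 * 81.7450 / 100 = 1224.2903 kg/day
Load_out = Load_in - Removed = 1497.6944 - 1224.2903 = 273.4041 kg/day


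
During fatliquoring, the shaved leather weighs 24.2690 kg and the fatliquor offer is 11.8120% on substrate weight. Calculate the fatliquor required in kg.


Formula: Fat = substrate * pct / 100
Substituting: Fat = 24.2690 * 11.8120 / 100
Result: 2.8667 kg


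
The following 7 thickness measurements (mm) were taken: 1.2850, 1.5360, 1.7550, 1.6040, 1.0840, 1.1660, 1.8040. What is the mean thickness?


Formula: Average = sum / n
Substituting: Average = 10.2340 / 7
Result: 1.4620 mm


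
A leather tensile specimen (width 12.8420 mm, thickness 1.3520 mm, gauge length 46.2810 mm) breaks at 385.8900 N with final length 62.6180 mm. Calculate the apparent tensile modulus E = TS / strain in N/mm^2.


TS = F / (w * t) = 385.8900 / (12.8420 * 1.3520) = 22.2256 N/mm^2
strain = (Lf - L0) / L0 = (62.6180 - 46.2810) / 46.2810 = 0.3530
E = TS / strain = 22.2256 / 0.3530 = 62.9629 N/mm^2


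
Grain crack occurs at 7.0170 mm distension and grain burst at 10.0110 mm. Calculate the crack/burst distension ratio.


Formula: Ratio = crack / burst
Substituting: Ratio = 7.0170 / 10.0110
Result: 0.7009


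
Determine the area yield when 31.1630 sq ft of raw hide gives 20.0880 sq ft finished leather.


Formula: Yield = finished / raw * 100
Substituting: Yield = 20.0880 / 31.1630 * 100
Result: 64.4611 %


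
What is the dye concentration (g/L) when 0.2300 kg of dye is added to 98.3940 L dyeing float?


Formula: Conc = dye_mass(kg) / volume(L) * 1000
Substituting: Conc = 0.2300 / 98.3940 * 1000
Result: 2.3375 g/L


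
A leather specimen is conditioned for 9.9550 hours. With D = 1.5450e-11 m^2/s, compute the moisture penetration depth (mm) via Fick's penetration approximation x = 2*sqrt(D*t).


t = 9.9550 hr * 3600 = 35838.0000 s
D * t = 1.5450e-11 * 35838.0000 = 5.5370e-07
x = 2 * sqrt(D*t) = 2 * sqrt(5.5370e-07) = 0.00148822 m = 1.4882 mm


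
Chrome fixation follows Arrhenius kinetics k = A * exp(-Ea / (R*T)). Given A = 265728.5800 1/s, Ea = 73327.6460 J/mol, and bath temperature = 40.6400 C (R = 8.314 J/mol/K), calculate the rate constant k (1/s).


T_K = T_C + 273.15 = 40.6400 + 273.15 = 313.7900 K
exponent = -Ea / (R * T_K) = -73327.6460 / (8.314 * 313.7900) = -28.1073
k = A * exp(exponent) = 265728.5800 * exp(-28.1073) = 1.6505e-07 1/s


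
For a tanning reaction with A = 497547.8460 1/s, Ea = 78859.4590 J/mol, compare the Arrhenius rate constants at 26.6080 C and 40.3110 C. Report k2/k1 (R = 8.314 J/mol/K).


T1 = 26.6080 + 273.15 = 299.7580 K; T2 = 40.3110 + 273.15 = 313.4610 K
k1 = A * exp(-Ea/(R*T1)) = 497547.8460 * exp(-78859.4590/(8.314*299.7580)) = 9.0075e-09 1/s
k2 = A * exp(-Ea/(R*T2)) = 497547.8460 * exp(-78859.4590/(8.314*313.4610)) = 3.5921e-08 1/s
k2/k1 = 3.5921e-08 / 9.0075e-09 = 3.9879


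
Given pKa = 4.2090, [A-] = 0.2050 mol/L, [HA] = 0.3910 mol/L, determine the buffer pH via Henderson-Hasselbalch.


ratio = [A-] / [HA] = 0.2050 / 0.3910 = 0.5243
log10(ratio) = -0.2804
pH = pKa + log10(ratio) = 4.2090 - 0.2804 = 3.9286


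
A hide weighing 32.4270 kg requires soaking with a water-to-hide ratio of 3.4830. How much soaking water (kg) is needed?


Formula: Water = hide_weight * ratio
Substituting: Water = 32.4270 * 3.4830
Result: 112.9432 kg


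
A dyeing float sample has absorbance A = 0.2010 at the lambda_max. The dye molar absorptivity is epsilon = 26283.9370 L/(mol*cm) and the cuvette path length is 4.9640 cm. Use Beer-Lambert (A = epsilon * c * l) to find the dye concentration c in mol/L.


Formula: c = A / (epsilon * l)
Substituting: c = 0.2010 / (26283.9370 * 4.9640)
Result: 1.5405e-06 mol/L


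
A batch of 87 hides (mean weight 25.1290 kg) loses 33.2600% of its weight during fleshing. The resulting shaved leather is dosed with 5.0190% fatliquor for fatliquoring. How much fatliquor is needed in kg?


Total_raw = N * avg_wt = 87 * 25.1290 = 2186.2230 kg
Substrate = Total_raw * (1 - loss/100) = 2186.2230 * (1 - 33.2600/100) = 1459.0852 kg
Fat = Substrate * pct / 100 = 1459.0852 * 5.0190 / 100 = 73.2315 kg


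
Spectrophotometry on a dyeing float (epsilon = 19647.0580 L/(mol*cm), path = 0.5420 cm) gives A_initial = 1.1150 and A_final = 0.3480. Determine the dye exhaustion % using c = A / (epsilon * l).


c_initial = A_i / (epsilon * l) = 1.1150 / (19647.0580 * 0.5420) = 1.0471e-04 mol/L
c_final = A_f / (epsilon * l) = 0.3480 / (19647.0580 * 0.5420) = 3.2680e-05 mol/L
Exhaustion = (c_initial - c_final) / c_initial * 100 = (1.0471e-04 - 3.2680e-05) / 1.0471e-04 * 100 = 68.7892 %


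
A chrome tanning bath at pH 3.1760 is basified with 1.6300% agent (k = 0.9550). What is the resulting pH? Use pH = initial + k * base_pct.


Formula: pH_final = pH_initial + k * base_pct
Substituting: pH_final = 3.1760 + 0.9550 * 1.6300
Result: 4.7326


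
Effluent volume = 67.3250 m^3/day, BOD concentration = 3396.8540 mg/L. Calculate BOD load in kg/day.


Formula: BOD_load = volume * conc / 1000
Substituting: BOD_load = 67.3250 * 3396.8540 / 1000
Result: 228.6932 kg/day


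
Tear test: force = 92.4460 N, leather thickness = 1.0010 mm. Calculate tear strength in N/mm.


Formula: Tear strength = force / thickness
Substituting: Tear strength = 92.4460 / 1.0010
Result: 92.3536 N/mm


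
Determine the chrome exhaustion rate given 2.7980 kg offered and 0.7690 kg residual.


Formula: Uptake = (offered - residual) / offered * 100
Substituting: Uptake = (2.7980 - 0.7690) / 2.7980 * 100
Result: 72.5161 %


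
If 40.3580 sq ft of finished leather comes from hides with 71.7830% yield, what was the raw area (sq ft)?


Formula: raw = finished * 100 / yield
Substituting: raw = 40.3580 * 100 / 71.7830
Result: 56.2222 sq ft


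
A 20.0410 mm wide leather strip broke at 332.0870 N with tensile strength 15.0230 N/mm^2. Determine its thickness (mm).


Formula: t = F / (TS * w)
Substituting: t = 332.0870 / (15.0230 * 20.0410)
Result: 1.1030 mm


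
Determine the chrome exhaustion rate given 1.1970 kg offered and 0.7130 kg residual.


Formula: Uptake = (offered - residual) / offered * 100
Substituting: Uptake = (1.1970 - 0.7130) / 1.1970 * 100
Result: 40.4344 %


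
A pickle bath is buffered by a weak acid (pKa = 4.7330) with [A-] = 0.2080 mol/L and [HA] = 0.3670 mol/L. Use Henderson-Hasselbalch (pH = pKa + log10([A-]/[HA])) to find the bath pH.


ratio = [A-] / [HA] = 0.2080 / 0.3670 = 0.5668
log10(ratio) = -0.2466
pH = pKa + log10(ratio) = 4.7330 - 0.2466 = 4.4864


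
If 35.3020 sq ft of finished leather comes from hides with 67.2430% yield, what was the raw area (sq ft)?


Formula: raw = finished * 100 / yield
Substituting: raw = 35.3020 * 100 / 67.2430
Result: 52.4991 sq ft


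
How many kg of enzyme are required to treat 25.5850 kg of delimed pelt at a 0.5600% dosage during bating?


Formula: Enzyme = substrate * pct / 100
Substituting: Enzyme = 25.5850 * 0.5600 / 100
Result: 0.1433 kg


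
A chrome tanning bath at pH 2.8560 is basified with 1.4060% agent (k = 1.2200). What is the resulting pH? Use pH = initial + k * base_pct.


Formula: pH_final = pH_initial + k * base_pct
Substituting: pH_final = 2.8560 + 1.2200 * 1.4060
Result: 4.5713


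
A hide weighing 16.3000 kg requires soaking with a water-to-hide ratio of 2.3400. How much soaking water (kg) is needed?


Formula: Water = hide_weight * ratio
Substituting: Water = 16.3000 * 2.3400
Result: 38.1420 kg


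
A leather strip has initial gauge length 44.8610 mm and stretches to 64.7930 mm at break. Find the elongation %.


Formula: Elongation = (Lf - L0) / L0 * 100
Substituting: Elongation = (64.7930 - 44.8610) / 44.8610 * 100
Result: 44.4306 %


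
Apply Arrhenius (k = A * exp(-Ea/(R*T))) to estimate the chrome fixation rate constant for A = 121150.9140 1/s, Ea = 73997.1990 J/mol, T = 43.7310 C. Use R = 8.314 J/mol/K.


T_K = T_C + 273.15 = 43.7310 + 273.15 = 316.8810 K
exponent = -Ea / (R * T_K) = -73997.1990 / (8.314 * 316.8810) = -28.0872
k = A * exp(exponent) = 121150.9140 * exp(-28.0872) = 7.6770e-08 1/s


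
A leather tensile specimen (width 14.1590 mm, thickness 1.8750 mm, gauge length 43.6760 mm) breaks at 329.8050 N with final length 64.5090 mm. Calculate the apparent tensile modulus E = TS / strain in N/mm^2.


TS = F / (w * t) = 329.8050 / (14.1590 * 1.8750) = 12.4229 N/mm^2
strain = (Lf - L0) / L0 = (64.5090 - 43.6760) / 43.6760 = 0.4770
E = TS / strain = 12.4229 / 0.4770 = 26.0444 N/mm^2


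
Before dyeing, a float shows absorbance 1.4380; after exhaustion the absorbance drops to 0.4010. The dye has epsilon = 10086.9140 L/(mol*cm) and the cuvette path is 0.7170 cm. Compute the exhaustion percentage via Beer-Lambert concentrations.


c_initial = A_i / (epsilon * l) = 1.4380 / (10086.9140 * 0.7170) = 1.9883e-04 mol/L
c_final = A_f / (epsilon * l) = 0.4010 / (10086.9140 * 0.7170) = 5.5446e-05 mol/L
Exhaustion = (c_initial - c_final) / c_initial * 100 = (1.9883e-04 - 5.5446e-05) / 1.9883e-04 * 100 = 72.1140 %


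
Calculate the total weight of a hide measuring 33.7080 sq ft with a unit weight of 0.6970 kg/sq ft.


Formula: Weight = area * weight_per_sqft
Substituting: Weight = 33.7080 * 0.6970
Result: 23.4945 kg


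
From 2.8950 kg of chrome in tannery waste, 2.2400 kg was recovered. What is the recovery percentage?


Formula: Recovery = recovered / input * 100
Substituting: Recovery = 2.2400 / 2.8950 * 100
Result: 77.3748 %


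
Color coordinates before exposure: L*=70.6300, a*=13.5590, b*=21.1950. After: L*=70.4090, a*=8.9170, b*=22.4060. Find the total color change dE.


dL = -0.2210, da = -4.6420, db = 1.2110
dE = sqrt((-0.2210)^2 + (-4.6420)^2 + 1.2110^2) = 4.8024


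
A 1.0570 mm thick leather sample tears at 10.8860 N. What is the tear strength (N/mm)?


Formula: Tear strength = force / thickness
Substituting: Tear strength = 10.8860 / 1.0570
Result: 10.2990 N/mm


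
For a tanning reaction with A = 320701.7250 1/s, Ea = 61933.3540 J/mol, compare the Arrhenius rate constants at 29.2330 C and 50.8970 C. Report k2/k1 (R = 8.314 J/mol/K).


T1 = 29.2330 + 273.15 = 302.3830 K; T2 = 50.8970 + 273.15 = 324.0470 K
k1 = A * exp(-Ea/(R*T1)) = 320701.7250 * exp(-61933.3540/(8.314*302.3830)) = 6.4142e-06 1/s
k2 = A * exp(-Ea/(R*T2)) = 320701.7250 * exp(-61933.3540/(8.314*324.0470)) = 3.3298e-05 1/s
k2/k1 = 3.3298e-05 / 6.4142e-06 = 5.1913


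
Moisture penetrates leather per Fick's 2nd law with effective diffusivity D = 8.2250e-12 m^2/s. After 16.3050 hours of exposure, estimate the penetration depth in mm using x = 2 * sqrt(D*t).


t = 16.3050 hr * 3600 = 58698.0000 s
D * t = 8.2250e-12 * 58698.0000 = 4.8279e-07
x = 2 * sqrt(D*t) = 2 * sqrt(4.8279e-07) = 0.00138966 m = 1.3897 mm


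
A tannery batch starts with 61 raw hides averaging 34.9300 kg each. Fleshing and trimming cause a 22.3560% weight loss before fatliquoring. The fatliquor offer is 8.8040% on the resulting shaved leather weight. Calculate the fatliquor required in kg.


Total_raw = N * avg_wt = 61 * 34.9300 = 2130.7300 kg
Substrate = Total_raw * (1 - loss/100) = 2130.7300 * (1 - 22.3560/100) = 1654.3840 kg
Fat = Substrate * pct / 100 = 1654.3840 * 8.8040 / 100 = 145.6520 kg


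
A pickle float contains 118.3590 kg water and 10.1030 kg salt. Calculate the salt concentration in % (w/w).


Formula: Conc = salt / (water + salt) * 100
Substituting: Conc = 10.1030 / (118.3590 + 10.1030) * 100
Result: 7.8646 %


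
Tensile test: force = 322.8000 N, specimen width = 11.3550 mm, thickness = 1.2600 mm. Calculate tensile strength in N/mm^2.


Formula: TS = force / (width * thickness)
Substituting: TS = 322.8000 / (11.3550 * 1.2600)
Result: 22.5619 N/mm^2


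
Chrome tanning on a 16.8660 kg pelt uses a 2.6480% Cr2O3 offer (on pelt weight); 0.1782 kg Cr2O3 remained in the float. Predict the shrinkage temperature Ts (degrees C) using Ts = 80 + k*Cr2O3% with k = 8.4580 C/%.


Offered = pelt * offer_pct / 100 = 16.8660 * 2.6480 / 100 = 0.4466 kg
Uptake = offered - residual = 0.4466 - 0.1782 = 0.2684 kg
Cr2O3% on pelt = uptake / pelt * 100 = 0.2684 / 16.8660 * 100 = 1.5914 %
Ts = 80 + k * Cr2O3% = 80 + 8.4580 * 1.5914 = 93.4604 C


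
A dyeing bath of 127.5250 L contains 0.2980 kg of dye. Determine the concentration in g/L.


Formula: Conc = dye_mass(kg) / volume(L) * 1000
Substituting: Conc = 0.2980 / 127.5250 * 1000
Result: 2.3368 g/L


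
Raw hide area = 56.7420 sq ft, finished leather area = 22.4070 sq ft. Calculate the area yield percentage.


Formula: Yield = finished / raw * 100
Substituting: Yield = 22.4070 / 56.7420 * 100
Result: 39.4893 %


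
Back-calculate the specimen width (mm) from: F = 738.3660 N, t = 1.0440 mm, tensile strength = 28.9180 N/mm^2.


Formula: w = F / (TS * t)
Substituting: w = 738.3660 / (28.9180 * 1.0440)
Result: 24.4570 mm


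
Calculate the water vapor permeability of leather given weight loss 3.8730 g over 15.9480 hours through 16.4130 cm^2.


Formula: WVP = loss / (area * time)
Substituting: WVP = 3.8730 / (16.4130 * 15.9480)
Result: 0.0147963 g/(cm^2*hr)


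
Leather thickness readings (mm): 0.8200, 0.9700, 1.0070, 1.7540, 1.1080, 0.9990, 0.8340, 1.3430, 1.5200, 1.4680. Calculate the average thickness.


Formula: Average = sum / n
Substituting: Average = 11.8230 / 10
Result: 1.1823 mm


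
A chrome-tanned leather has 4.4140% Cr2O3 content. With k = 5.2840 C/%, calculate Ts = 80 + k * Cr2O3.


Formula: Ts = 80 + k * Cr2O3
Substituting: Ts = 80 + 5.2840 * 4.4140
Result: 103.3236 C


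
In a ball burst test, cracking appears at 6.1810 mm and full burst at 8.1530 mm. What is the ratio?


Formula: Ratio = crack / burst
Substituting: Ratio = 6.1810 / 8.1530
Result: 0.7581
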